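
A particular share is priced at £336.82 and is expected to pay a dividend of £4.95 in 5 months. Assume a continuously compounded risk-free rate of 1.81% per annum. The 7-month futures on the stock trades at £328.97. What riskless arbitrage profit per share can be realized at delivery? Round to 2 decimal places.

PV(dividends) I = 4.95·e^(−0.0181·5/12) = 4.9128
Fair futures F* = (S − I)·e^(rT) = (336.82 − 4.9128)·e^0.010558 = 331.9072 × 1.010614 = 335.4301
Market £328.97 < fair 335.4301: forward underpriced → reverse cash-and-carry (short the stock, invest proceeds at r, pay the dividends, go long the forward).
Profit at T = |F_mkt − F*| = |328.97 − 335.4301| = £6.46 per share

£6.46 per share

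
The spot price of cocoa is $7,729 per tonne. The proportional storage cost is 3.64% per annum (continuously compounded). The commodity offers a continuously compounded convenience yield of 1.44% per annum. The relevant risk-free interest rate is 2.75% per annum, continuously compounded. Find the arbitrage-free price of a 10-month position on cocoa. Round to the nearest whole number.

$8,054 per tonne

Net carry = r + u − y = 0.0275 + 0.0364 − 0.0144 = 0.0495
F = S·e^((r+u−y)T) = 7729 · e^(0.0495 × 10/12) = 7729 · e^0.041250
= 7729 × 1.042113 = $8,054 per tonne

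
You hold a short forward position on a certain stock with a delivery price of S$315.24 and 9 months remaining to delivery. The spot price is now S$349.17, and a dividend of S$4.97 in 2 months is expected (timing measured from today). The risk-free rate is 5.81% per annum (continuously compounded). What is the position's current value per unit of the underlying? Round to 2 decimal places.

PV(remaining dividends) I = 4.97·e^(−0.0581·2/12) = 4.9221
Current forward F = (S − I)·e^(rT) = (349.17 − 4.9221)·e^(0.0581·9/12) = 344.2479 × 1.044538 = 359.5800
Value (long) = (F − K)·e^(−rT) = (359.5800 − 315.24) × 0.957361 = 42.4494
Short position value = −(long value) = -S$42.45

-S$42.45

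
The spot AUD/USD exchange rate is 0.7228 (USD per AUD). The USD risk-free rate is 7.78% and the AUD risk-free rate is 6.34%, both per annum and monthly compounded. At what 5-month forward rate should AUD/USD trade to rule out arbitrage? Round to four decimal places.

By covered interest parity, F = S · (1+r_USD/12)^(12T) / (1+r_AUD/12)^(12T)
= 0.7228 × 1.032840 / 1.026697 = 0.7228 × 1.005983
F = 0.7271 USD per AUD

0.7271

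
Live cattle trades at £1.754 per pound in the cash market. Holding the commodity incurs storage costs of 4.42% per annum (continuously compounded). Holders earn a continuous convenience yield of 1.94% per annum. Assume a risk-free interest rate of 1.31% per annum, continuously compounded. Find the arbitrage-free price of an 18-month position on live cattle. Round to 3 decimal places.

Net carry = r + u − y = 0.0131 + 0.0442 − 0.0194 = 0.0379
F = S·e^((r+u−y)T) = 1.754 · e^(0.0379 × 18/12) = 1.754 · e^0.056850
= 1.754 × 1.058497 = £1.857 per pound

£1.857 per pound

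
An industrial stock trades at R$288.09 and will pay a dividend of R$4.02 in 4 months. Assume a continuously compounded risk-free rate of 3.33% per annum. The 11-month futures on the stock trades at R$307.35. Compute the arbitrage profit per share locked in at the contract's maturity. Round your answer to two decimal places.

PV(dividends) I = 4.02·e^(−0.0333·4/12) = 3.9756
Fair futures F* = (S − I)·e^(rT) = (288.09 − 3.9756)·e^0.030525 = 284.1144 × 1.030996 = 292.9208
Market R$307.35 > fair 292.9208: forward overpriced → cash-and-carry (borrow at r, buy the stock and collect the dividends, short the forward).
Profit at T = |F_mkt − F*| = |307.35 − 292.9208| = R$14.43 per share

R$14.43 per share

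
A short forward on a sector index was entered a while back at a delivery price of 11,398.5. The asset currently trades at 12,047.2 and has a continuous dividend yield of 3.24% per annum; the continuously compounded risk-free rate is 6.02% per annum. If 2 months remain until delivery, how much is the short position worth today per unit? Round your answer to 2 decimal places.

-697.61

Current fair forward for the remaining 2 months: F = S·e^((r − q)·T), (r − q) = 0.0602 − 0.0324 = 0.0278
F = 12047.2 · e^(0.0278 × 2/12) = 12047.2 × 1.00464408 = 12103.1482
Value of long forward = (F − K)·e^(−rT) = (12103.1482 − 11398.5) · e^(−0.0602·2/12)
= 704.6482 × 0.99001683 = 697.61
Short position value = −(long value) = -697.61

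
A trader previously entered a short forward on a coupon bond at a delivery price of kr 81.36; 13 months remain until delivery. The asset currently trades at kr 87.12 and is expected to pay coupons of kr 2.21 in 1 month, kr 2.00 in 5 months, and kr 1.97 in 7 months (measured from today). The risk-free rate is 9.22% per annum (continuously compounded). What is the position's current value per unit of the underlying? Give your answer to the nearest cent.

-kr 7.51

PV(remaining coupons) I = 2.21·e^(−0.0922·1/12) + 2.00·e^(−0.0922·5/12) + 1.97·e^(−0.0922·7/12) = 5.9846
Current forward F = (S − I)·e^(rT) = (87.12 − 5.9846)·e^(0.0922·13/12) = 81.1354 × 1.105042 = 89.6580
Value (long) = (F − K)·e^(−rT) = (89.6580 − 81.36) × 0.904943 = 7.5092
Short position value = −(long value) = -kr 7.51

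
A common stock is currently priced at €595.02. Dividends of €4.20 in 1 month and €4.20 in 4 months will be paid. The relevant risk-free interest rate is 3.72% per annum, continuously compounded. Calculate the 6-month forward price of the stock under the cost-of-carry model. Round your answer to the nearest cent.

PV(dividends) I = 4.20·e^(−0.0372·1/12) + 4.20·e^(−0.0372·4/12)
I = 4.1870 + 4.1482 = 8.3352
F = (S − I)·e^(rT) = (595.02 − 8.3352) · e^(0.0372·6/12)
= 586.6848 · e^0.018600 = 586.6848 × 1.018774 = €597.70

€597.70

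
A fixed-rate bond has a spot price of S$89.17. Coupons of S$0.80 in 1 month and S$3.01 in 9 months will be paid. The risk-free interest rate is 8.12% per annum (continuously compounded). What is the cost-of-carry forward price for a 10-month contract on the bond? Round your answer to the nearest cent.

PV(coupons) I = 0.80·e^(−0.0812·1/12) + 3.01·e^(−0.0812·9/12)
I = 0.7946 + 2.8322 = 3.6268
F = (S − I)·e^(rT) = (89.17 − 3.6268) · e^(0.0812·10/12)
= 85.5432 · e^0.067667 = 85.5432 × 1.070009 = S$91.53

S$91.53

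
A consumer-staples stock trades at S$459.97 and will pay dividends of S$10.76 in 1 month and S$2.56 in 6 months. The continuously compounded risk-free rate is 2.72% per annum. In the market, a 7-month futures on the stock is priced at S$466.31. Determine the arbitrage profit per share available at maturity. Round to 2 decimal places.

PV(dividends) I = 10.76·e^(−0.0272·1/12) + 2.56·e^(−0.0272·6/12) = 13.2611
Fair futures F* = (S − I)·e^(rT) = (459.97 − 13.2611)·e^0.015867 = 446.7089 × 1.015994 = 453.8536
Market S$466.31 > fair 453.8536: forward overpriced → cash-and-carry (borrow at r, buy the stock and collect the dividends, short the forward).
Profit at T = |F_mkt − F*| = |466.31 − 453.8536| = S$12.46 per share

S$12.46 per share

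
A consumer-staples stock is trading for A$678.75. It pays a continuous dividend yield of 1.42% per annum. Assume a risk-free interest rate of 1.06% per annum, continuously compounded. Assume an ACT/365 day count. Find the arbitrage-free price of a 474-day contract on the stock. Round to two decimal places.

A$675.58

F = S·e^((r − q)T) = 678.75 · e^((0.0106 − 0.0142) × 474/365)
= 678.75 · e^-0.004675 = 678.75 × 0.995336
F = A$675.58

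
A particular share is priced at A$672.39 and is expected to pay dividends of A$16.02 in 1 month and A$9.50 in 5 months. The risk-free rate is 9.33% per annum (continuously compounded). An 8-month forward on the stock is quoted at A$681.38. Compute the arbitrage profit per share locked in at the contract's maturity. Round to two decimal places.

A$7.52 per share

PV(dividends) I = 16.02·e^(−0.0933·1/12) + 9.50·e^(−0.0933·5/12) = 25.0337
Fair forward F* = (S − I)·e^(rT) = (672.39 − 25.0337)·e^0.062200 = 647.3563 × 1.064175 = 688.9004
Market A$681.38 < fair 688.9004: forward underpriced → reverse cash-and-carry (short the stock, invest proceeds at r, pay the dividends, go long the forward).
Profit at T = |F_mkt − F*| = |681.38 − 688.9004| = A$7.52 per share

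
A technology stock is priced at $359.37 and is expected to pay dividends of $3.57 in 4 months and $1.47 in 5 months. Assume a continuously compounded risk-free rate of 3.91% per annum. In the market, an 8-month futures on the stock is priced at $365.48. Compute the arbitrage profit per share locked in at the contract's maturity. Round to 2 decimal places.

$1.72 per share

PV(dividends) I = 3.57·e^(−0.0391·4/12) + 1.47·e^(−0.0391·5/12) = 4.9700
Fair futures F* = (S − I)·e^(rT) = (359.37 − 4.9700)·e^0.026067 = 354.4000 × 1.026410 = 363.7597
Market $365.48 > fair 363.7597: forward overpriced → cash-and-carry (borrow at r, buy the stock and collect the dividends, short the forward).
Profit at T = |F_mkt − F*| = |365.48 − 363.7597| = $1.72 per share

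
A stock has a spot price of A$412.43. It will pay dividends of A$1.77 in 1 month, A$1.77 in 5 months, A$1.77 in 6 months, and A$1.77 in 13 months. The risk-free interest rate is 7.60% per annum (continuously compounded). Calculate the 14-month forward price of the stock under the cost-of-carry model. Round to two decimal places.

PV(dividends) I = 1.77·e^(−0.0760·1/12) + 1.77·e^(−0.0760·5/12) + 1.77·e^(−0.0760·6/12) + 1.77·e^(−0.0760·13/12)
I = 1.7588 + 1.7148 + 1.7040 + 1.6301 = 6.8077
F = (S − I)·e^(rT) = (412.43 − 6.8077) · e^(0.0760·14/12)
= 405.6223 · e^0.088667 = 405.6223 × 1.092717 = A$443.23

A$443.23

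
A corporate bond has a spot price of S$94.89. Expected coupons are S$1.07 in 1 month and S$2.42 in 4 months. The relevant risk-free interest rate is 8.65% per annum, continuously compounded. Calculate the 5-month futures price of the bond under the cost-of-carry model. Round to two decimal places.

S$94.83

PV(coupons) I = 1.07·e^(−0.0865·1/12) + 2.42·e^(−0.0865·4/12)
I = 1.0623 + 2.3512 = 3.4135
F = (S − I)·e^(rT) = (94.89 − 3.4135) · e^(0.0865·5/12)
= 91.4765 · e^0.036042 = 91.4765 × 1.036699 = S$94.83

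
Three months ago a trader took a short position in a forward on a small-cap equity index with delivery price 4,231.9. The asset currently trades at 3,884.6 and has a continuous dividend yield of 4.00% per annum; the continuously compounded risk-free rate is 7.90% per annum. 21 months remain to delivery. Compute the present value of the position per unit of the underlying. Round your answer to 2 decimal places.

63.50

Current fair forward for the remaining 21 months: F = S·e^((r − q)·T), (r − q) = 0.0790 − 0.0400 = 0.0390
F = 3884.6 · e^(0.0390 × 21/12) = 3884.6 × 1.07063293 = 4158.9807
Value of long forward = (F − K)·e^(−rT) = (4158.9807 − 4231.9) · e^(−0.0790·21/12)
= -72.9193 × 0.87088094 = -63.50
Short position value = −(long value) = 63.50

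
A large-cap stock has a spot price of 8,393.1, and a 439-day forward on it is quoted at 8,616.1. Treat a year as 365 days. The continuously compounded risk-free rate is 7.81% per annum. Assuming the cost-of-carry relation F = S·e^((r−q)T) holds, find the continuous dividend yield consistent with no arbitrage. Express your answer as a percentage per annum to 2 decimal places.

From F = S·e^((r−q)T): (r − q) = ln(F/S)/T
ln(8616.1/8393.1) = ln(1.026569) = 0.026222
(r − q) = 0.026222 / (439/365) = 0.021802
q = r − ln(F/S)/T = 0.0781 − 0.021802 = 0.056298
q = 5.63%

5.63%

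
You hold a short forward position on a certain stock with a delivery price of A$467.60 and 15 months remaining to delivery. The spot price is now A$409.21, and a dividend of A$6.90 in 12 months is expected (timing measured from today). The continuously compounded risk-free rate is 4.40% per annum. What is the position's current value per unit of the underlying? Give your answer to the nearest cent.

A$39.97

PV(remaining dividends) I = 6.90·e^(−0.0440·12/12) = 6.6030
Current forward F = (S − I)·e^(rT) = (409.21 − 6.6030)·e^(0.0440·15/12) = 402.6070 × 1.056541 = 425.3708
Value (long) = (F − K)·e^(−rT) = (425.3708 − 467.60) × 0.946485 = -39.9693
Short position value = −(long value) = A$39.97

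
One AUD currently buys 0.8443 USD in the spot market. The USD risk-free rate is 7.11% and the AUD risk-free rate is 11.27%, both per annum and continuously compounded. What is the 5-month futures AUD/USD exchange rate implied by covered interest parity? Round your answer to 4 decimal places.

0.8298

F = S·e^((r_USD − r_AUD)T) = 0.8443 · e^((0.0711 − 0.1127) × 5/12)
= 0.8443 · e^-0.017333 = 0.8443 × 0.982816
F = 0.8298 USD per AUD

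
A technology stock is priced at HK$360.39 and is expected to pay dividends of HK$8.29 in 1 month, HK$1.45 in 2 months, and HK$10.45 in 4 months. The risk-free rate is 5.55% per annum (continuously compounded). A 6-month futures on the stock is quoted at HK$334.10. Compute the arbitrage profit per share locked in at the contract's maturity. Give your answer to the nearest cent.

PV(dividends) I = 8.29·e^(−0.0555·1/12) + 1.45·e^(−0.0555·2/12) + 10.45·e^(−0.0555·4/12) = 19.9468
Fair futures F* = (S − I)·e^(rT) = (360.39 − 19.9468)·e^0.027750 = 340.4432 × 1.028139 = 350.0229
Market HK$334.10 < fair 350.0229: forward underpriced → reverse cash-and-carry (short the stock, invest proceeds at r, pay the dividends, go long the forward).
Profit at T = |F_mkt − F*| = |334.10 − 350.0229| = HK$15.92 per share

HK$15.92 per share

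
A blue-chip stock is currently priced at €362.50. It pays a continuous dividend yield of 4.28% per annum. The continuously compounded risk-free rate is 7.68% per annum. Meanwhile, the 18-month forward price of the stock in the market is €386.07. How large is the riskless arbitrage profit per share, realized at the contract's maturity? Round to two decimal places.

€4.60 per share

Fair forward: F* = S·e^(carry·T), with carry = (r − q) = 0.0768 − 0.0428 = 0.0340
F* = 362.50 · e^(0.0340 × 18/12) = 362.50 · e^0.051000 = 362.50 × 1.052323 = €381.4671
Market €386.07 > fair €381.4671: forward overpriced → cash-and-carry (buy spot, short the forward).
At maturity, profit = |F_mkt − F*| = |386.07 − 381.4671| = €4.60 per share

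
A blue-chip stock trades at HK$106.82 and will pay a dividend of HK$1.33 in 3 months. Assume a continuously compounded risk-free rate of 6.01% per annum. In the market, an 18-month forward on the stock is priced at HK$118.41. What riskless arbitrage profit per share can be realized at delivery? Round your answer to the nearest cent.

HK$2.95 per share

PV(dividends) I = 1.33·e^(−0.0601·3/12) = 1.3102
Fair forward F* = (S − I)·e^(rT) = (106.82 − 1.3102)·e^0.090150 = 105.5098 × 1.094338 = 115.4634
Market HK$118.41 > fair 115.4634: forward overpriced → cash-and-carry (borrow at r, buy the stock and collect the dividends, short the forward).
Profit at T = |F_mkt − F*| = |118.41 − 115.4634| = HK$2.95 per share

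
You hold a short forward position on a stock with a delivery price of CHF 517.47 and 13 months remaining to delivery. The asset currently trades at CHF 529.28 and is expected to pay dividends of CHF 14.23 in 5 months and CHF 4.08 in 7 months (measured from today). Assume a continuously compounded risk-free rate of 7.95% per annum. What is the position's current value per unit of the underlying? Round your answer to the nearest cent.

PV(remaining dividends) I = 14.23·e^(−0.0795·5/12) + 4.08·e^(−0.0795·7/12) = 17.6615
Current forward F = (S − I)·e^(rT) = (529.28 − 17.6615)·e^(0.0795·13/12) = 511.6185 × 1.089943 = 557.6350
Value (long) = (F − K)·e^(−rT) = (557.6350 − 517.47) × 0.917480 = 36.8506
Short position value = −(long value) = -CHF 36.85

-CHF 36.85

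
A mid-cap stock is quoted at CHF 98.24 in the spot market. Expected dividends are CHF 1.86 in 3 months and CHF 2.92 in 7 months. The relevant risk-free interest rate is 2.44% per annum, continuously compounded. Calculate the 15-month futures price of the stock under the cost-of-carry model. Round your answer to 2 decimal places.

CHF 96.41

PV(dividends) I = 1.86·e^(−0.0244·3/12) + 2.92·e^(−0.0244·7/12)
I = 1.8487 + 2.8787 = 4.7274
F = (S − I)·e^(rT) = (98.24 − 4.7274) · e^(0.0244·15/12)
= 93.5126 · e^0.030500 = 93.5126 × 1.030970 = CHF 96.41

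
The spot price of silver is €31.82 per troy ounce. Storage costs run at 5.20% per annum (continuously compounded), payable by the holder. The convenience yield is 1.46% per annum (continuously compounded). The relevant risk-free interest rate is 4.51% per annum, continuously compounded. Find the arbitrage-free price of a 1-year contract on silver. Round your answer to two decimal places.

€34.56 per troy ounce

Net carry = r + u − y = 0.0451 + 0.0520 − 0.0146 = 0.0825
F = S·e^((r+u−y)T) = 31.82 · e^(0.0825 × 12/12) = 31.82 · e^0.082500
= 31.82 × 1.085999 = €34.56 per troy ounce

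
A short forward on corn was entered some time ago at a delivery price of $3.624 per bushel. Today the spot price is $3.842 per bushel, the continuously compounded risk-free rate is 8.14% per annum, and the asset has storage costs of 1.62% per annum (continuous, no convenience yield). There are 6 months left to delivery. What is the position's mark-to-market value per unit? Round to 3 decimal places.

-$0.394 per bushel

Current fair forward for the remaining 6 months: F = S·e^((r + u)·T), (r + u) = 0.0814 + 0.0162 = 0.0976
F = 3.842 · e^(0.0976 × 6/12) = 3.842 × 1.050010 = 4.0341
Value of long forward = (F − K)·e^(−rT) = (4.0341 − 3.624) · e^(−0.0814·6/12)
= 0.4101 × 0.960117 = 0.394
Short position value = −(long value) = -$0.394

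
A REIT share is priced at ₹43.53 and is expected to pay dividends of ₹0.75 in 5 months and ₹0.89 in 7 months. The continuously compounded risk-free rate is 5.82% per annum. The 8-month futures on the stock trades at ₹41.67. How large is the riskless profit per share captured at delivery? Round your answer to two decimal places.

PV(dividends) I = 0.75·e^(−0.0582·5/12) + 0.89·e^(−0.0582·7/12) = 1.5923
Fair futures F* = (S − I)·e^(rT) = (43.53 − 1.5923)·e^0.038800 = 41.9377 × 1.039563 = 43.5969
Market ₹41.67 < fair 43.5969: forward underpriced → reverse cash-and-carry (short the stock, invest proceeds at r, pay the dividends, go long the forward).
Profit at T = |F_mkt − F*| = |41.67 − 43.5969| = ₹1.93 per share

₹1.93 per share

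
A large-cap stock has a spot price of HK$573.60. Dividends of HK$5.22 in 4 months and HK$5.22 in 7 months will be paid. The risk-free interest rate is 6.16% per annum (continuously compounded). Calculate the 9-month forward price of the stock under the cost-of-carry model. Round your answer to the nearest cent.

HK$590.09

PV(dividends) I = 5.22·e^(−0.0616·4/12) + 5.22·e^(−0.0616·7/12)
I = 5.1139 + 5.0358 = 10.1497
F = (S − I)·e^(rT) = (573.60 − 10.1497) · e^(0.0616·9/12)
= 563.4503 · e^0.046200 = 563.4503 × 1.047284 = HK$590.09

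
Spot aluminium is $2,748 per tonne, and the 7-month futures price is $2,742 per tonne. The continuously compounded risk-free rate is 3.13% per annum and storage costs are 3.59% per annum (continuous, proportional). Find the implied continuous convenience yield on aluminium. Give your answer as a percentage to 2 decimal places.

7.09%

F = S·e^((r+u−y)T) ⇒ (r+u−y) = ln(F/S)/T
ln(2742/2748) = -0.002186; /T ⇒ -0.003747
y = r + u − ln(F/S)/T = 0.0313 + 0.0359 + 0.003747 = 0.070947
y = 7.09%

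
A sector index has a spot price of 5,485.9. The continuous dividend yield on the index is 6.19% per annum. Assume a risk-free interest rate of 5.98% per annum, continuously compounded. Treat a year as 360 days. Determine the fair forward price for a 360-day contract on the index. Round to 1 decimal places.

F = S·e^((r − q)T) = 5485.9 · e^((0.0598 − 0.0619) × 360/360)
= 5485.9 · e^-0.002100 = 5485.9 × 0.997902
F = 5,474.4

5,474.4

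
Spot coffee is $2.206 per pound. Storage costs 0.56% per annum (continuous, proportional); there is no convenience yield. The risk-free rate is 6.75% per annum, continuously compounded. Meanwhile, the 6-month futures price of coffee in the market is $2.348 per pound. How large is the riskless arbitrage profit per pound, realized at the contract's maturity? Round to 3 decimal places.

$0.060 per pound

Fair futures: F* = S·e^(carry·T), with carry = (r + u) = 0.0675 + 0.0056 = 0.0731
F* = 2.206 · e^(0.0731 × 6/12) = 2.206 · e^0.036550 = 2.206 × 1.037226 = $2.2881
Market $2.348 > fair $2.2881: forward overpriced → cash-and-carry (buy spot, short the forward).
At maturity, profit = |F_mkt − F*| = |2.348 − 2.2881| = $0.060 per pound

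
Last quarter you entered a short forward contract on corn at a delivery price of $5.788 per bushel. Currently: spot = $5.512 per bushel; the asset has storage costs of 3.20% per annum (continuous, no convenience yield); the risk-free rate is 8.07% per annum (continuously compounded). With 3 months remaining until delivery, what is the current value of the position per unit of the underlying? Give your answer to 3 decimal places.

Current fair forward for the remaining 3 months: F = S·e^((r + u)·T), (r + u) = 0.0807 + 0.0320 = 0.1127
F = 5.512 · e^(0.1127 × 3/12) = 5.512 × 1.028576 = 5.6695
Value of long forward = (F − K)·e^(−rT) = (5.6695 − 5.788) · e^(−0.0807·3/12)
= -0.1185 × 0.980027 = -0.116
Short position value = −(long value) = $0.116

$0.116 per bushel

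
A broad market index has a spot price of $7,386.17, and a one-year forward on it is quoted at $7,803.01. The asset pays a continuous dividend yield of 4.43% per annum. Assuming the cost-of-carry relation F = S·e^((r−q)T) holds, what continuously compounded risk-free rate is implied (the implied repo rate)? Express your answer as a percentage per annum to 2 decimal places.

9.92%

From F = S·e^((r−q)T): (r − q) = ln(F/S)/T
ln(7803.01/7386.17) = ln(1.056435) = 0.054900
(r − q) = 0.054900 / (12/12) = 0.054900
r = ln(F/S)/T + q = 0.054900 + 0.0443 = 0.099200
r = 9.92%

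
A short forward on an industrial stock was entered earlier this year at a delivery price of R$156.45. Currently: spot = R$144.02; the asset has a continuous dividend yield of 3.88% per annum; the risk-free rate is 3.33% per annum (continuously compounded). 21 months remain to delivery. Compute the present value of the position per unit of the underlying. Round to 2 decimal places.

Current fair forward for the remaining 21 months: F = S·e^((r − q)·T), (r − q) = 0.0333 − 0.0388 = -0.0055
F = 144.02 · e^(-0.0055 × 21/12) = 144.02 × 0.990421 = 142.6404
Value of long forward = (F − K)·e^(−rT) = (142.6404 − 156.45) · e^(−0.0333·21/12)
= -13.8096 × 0.943390 = -13.03
Short position value = −(long value) = R$13.03

R$13.03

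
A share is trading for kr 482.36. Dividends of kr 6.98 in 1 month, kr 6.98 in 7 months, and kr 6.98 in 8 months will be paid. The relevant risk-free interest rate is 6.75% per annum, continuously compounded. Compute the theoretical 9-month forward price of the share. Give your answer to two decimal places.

kr 486.03

PV(dividends) I = 6.98·e^(−0.0675·1/12) + 6.98·e^(−0.0675·7/12) + 6.98·e^(−0.0675·8/12)
I = 6.9408 + 6.7105 + 6.6729 = 20.3242
F = (S − I)·e^(rT) = (482.36 − 20.3242) · e^(0.0675·9/12)
= 462.0358 · e^0.050625 = 462.0358 × 1.051928 = kr 486.03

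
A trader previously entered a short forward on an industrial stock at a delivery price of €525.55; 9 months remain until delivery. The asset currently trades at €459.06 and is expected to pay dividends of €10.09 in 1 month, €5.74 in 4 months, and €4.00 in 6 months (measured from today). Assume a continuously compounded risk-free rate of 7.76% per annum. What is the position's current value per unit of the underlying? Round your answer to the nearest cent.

€56.24

PV(remaining dividends) I = 10.09·e^(−0.0776·1/12) + 5.74·e^(−0.0776·4/12) + 4.00·e^(−0.0776·6/12) = 19.4662
Current forward F = (S − I)·e^(rT) = (459.06 − 19.4662)·e^(0.0776·9/12) = 439.5938 × 1.059927 = 465.9373
Value (long) = (F − K)·e^(−rT) = (465.9373 − 525.55) × 0.943461 = -56.2423
Short position value = −(long value) = €56.24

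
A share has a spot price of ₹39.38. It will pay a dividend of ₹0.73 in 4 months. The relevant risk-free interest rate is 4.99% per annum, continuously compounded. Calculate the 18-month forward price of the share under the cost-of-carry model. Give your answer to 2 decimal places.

PV(dividends) I = 0.73·e^(−0.0499·4/12)
I = 0.7180
F = (S − I)·e^(rT) = (39.38 − 0.7180) · e^(0.0499·18/12)
= 38.6620 · e^0.074850 = 38.6620 × 1.077722 = ₹41.67

₹41.67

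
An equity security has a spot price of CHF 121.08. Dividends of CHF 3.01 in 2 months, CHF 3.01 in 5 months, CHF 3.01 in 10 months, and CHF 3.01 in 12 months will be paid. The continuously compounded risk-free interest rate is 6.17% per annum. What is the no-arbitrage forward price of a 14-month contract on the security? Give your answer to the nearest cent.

PV(dividends) I = 3.01·e^(−0.0617·2/12) + 3.01·e^(−0.0617·5/12) + 3.01·e^(−0.0617·10/12) + 3.01·e^(−0.0617·12/12)
I = 2.9792 + 2.9336 + 2.8591 + 2.8299 = 11.6018
F = (S − I)·e^(rT) = (121.08 − 11.6018) · e^(0.0617·14/12)
= 109.4782 · e^0.071983 = 109.4782 × 1.074637 = CHF 117.65

CHF 117.65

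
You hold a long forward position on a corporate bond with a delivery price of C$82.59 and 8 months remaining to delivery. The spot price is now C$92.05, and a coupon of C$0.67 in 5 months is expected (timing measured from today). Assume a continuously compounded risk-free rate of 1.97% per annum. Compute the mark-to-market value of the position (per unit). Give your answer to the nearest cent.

PV(remaining coupons) I = 0.67·e^(−0.0197·5/12) = 0.6645
Current forward F = (S − I)·e^(rT) = (92.05 − 0.6645)·e^(0.0197·8/12) = 91.3855 × 1.013220 = 92.5936
Value (long) = (F − K)·e^(−rT) = (92.5936 − 82.59) × 0.986953 = 9.8731
Value = C$9.87

C$9.87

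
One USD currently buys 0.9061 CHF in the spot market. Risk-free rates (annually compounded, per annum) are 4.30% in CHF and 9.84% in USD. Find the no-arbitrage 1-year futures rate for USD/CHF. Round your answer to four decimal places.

By covered interest parity, F = S · (1+r_CHF)^T / (1+r_USD)^T
= 0.9061 × 1.043000 / 1.098400 = 0.9061 × 0.949563
F = 0.8604 CHF per USD

0.8604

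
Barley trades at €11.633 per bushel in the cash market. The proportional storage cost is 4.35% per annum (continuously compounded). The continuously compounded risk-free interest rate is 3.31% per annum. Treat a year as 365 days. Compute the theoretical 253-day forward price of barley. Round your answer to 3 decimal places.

Net carry = r + u − y = 0.0331 + 0.0435 − 0.0000 = 0.0766
F = S·e^((r+u−y)T) = 11.633 · e^(0.0766 × 253/365) = 11.633 · e^0.053095
= 11.633 × 1.054530 = €12.267 per bushel

€12.267 per bushel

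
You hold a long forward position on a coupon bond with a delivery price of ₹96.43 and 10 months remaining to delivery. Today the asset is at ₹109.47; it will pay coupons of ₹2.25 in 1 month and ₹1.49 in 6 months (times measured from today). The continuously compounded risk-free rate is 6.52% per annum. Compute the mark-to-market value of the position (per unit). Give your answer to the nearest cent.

₹14.46

PV(remaining coupons) I = 2.25·e^(−0.0652·1/12) + 1.49·e^(−0.0652·6/12) = 3.6800
Current forward F = (S − I)·e^(rT) = (109.47 − 3.6800)·e^(0.0652·10/12) = 105.7900 × 1.055836 = 111.6969
Value (long) = (F − K)·e^(−rT) = (111.6969 − 96.43) × 0.947116 = 14.4595
Value = ₹14.46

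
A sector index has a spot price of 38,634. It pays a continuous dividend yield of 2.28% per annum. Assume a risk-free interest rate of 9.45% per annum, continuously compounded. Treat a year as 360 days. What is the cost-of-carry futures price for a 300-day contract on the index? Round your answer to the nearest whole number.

41,013

F = S·e^((r − q)T) = 38634 · e^((0.0945 − 0.0228) × 300/360)
= 38634 · e^0.059750 = 38634 × 1.061571
F = 41,013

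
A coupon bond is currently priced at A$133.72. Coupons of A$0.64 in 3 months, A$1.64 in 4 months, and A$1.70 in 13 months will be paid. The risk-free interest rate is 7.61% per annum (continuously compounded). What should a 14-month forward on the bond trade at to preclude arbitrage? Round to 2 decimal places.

PV(coupons) I = 0.64·e^(−0.0761·3/12) + 1.64·e^(−0.0761·4/12) + 1.70·e^(−0.0761·13/12)
I = 0.6279 + 1.5989 + 1.5655 = 3.7923
F = (S − I)·e^(rT) = (133.72 − 3.7923) · e^(0.0761·14/12)
= 129.9277 · e^0.088783 = 129.9277 × 1.092843 = A$141.99

A$141.99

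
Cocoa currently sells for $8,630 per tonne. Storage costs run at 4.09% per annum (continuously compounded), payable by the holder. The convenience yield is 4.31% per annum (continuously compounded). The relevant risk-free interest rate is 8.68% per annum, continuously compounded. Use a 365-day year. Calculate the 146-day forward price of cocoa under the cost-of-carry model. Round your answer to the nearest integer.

$8,927 per tonne

Net carry = r + u − y = 0.0868 + 0.0409 − 0.0431 = 0.0846
F = S·e^((r+u−y)T) = 8630 · e^(0.0846 × 146/365) = 8630 · e^0.033840
= 8630 × 1.034419 = $8,927 per tonne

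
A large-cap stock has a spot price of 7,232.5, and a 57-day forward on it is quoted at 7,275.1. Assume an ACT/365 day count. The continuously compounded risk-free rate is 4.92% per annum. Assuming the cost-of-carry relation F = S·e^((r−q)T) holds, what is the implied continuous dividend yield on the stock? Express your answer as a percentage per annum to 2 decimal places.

1.16%

From F = S·e^((r−q)T): (r − q) = ln(F/S)/T
ln(7275.1/7232.5) = ln(1.005890) = 0.005873
(r − q) = 0.005873 / (57/365) = 0.037608
q = r − ln(F/S)/T = 0.0492 − 0.037608 = 0.011592
q = 1.16%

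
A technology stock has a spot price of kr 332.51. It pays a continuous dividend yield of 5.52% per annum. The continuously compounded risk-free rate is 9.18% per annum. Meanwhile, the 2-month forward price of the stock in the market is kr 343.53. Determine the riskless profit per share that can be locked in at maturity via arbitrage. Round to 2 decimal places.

kr 8.99 per share

Fair forward: F* = S·e^(carry·T), with carry = (r − q) = 0.0918 − 0.0552 = 0.0366
F* = 332.51 · e^(0.0366 × 2/12) = 332.51 · e^0.006100 = 332.51 × 1.006119 = kr 334.5446
Market kr 343.53 > fair kr 334.5446: forward overpriced → cash-and-carry (buy spot, short the forward).
At maturity, profit = |F_mkt − F*| = |343.53 − 334.5446| = kr 8.99 per share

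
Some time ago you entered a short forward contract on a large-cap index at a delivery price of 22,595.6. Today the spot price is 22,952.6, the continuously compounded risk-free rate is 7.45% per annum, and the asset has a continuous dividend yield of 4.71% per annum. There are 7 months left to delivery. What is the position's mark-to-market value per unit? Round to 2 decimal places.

Current fair forward for the remaining 7 months: F = S·e^((r − q)·T), (r − q) = 0.0745 − 0.0471 = 0.0274
F = 22952.6 · e^(0.0274 × 7/12) = 22952.6 × 1.01611175 = 23322.4066
Value of long forward = (F − K)·e^(−rT) = (23322.4066 − 22595.6) · e^(−0.0745·7/12)
= 726.8066 × 0.95747245 = 695.90
Short position value = −(long value) = -695.90

-695.90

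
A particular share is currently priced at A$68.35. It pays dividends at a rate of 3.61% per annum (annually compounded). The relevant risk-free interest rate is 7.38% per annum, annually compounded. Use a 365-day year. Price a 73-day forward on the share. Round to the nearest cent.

A$68.84

F = S · (1+r)^T / (1+q)^T
= 68.35 × 1.014343 / 1.007118 = 68.35 × 1.007174
F = A$68.84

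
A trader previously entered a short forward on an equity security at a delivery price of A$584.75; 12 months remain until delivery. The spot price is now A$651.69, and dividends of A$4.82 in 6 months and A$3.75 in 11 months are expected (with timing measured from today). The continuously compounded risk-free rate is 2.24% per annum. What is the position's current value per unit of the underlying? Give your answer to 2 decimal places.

PV(remaining dividends) I = 4.82·e^(−0.0224·6/12) + 3.75·e^(−0.0224·11/12) = 8.4401
Current forward F = (S − I)·e^(rT) = (651.69 − 8.4401)·e^(0.0224·12/12) = 643.2499 × 1.022653 = 657.8214
Value (long) = (F − K)·e^(−rT) = (657.8214 − 584.75) × 0.977849 = 71.4528
Short position value = −(long value) = -A$71.45

-A$71.45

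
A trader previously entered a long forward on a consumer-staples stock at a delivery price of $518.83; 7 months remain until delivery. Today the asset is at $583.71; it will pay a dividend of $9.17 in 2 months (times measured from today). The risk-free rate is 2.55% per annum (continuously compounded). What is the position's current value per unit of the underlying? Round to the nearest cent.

$63.41

PV(remaining dividends) I = 9.17·e^(−0.0255·2/12) = 9.1311
Current forward F = (S − I)·e^(rT) = (583.71 − 9.1311)·e^(0.0255·7/12) = 574.5789 × 1.014986 = 583.1895
Value (long) = (F − K)·e^(−rT) = (583.1895 − 518.83) × 0.985235 = 63.4092
Value = $63.41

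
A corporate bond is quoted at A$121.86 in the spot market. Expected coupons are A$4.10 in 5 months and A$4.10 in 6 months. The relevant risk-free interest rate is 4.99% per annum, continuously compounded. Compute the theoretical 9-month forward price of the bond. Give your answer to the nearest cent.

A$118.19

PV(coupons) I = 4.10·e^(−0.0499·5/12) + 4.10·e^(−0.0499·6/12)
I = 4.0156 + 3.9990 = 8.0146
F = (S − I)·e^(rT) = (121.86 − 8.0146) · e^(0.0499·9/12)
= 113.8454 · e^0.037425 = 113.8454 × 1.038134 = A$118.19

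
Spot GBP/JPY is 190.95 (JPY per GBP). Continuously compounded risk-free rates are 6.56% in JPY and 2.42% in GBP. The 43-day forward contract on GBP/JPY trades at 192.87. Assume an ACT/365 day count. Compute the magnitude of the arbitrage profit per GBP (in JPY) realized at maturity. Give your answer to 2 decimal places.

0.99 per GBP (in JPY)

Fair forward: F* = S·e^(carry·T), with carry = (r_JPY − r_GBP) = 0.0656 − 0.0242 = 0.0414
F* = 190.95 · e^(0.0414 × 43/365) = 190.95 · e^0.004877 = 190.95 × 1.004889 = 191.8836
Market 192.87 > fair 191.8836: forward overpriced → cash-and-carry (buy spot, short the forward).
At maturity, profit = |F_mkt − F*| = |192.87 − 191.8836| = 0.99 per GBP (in JPY)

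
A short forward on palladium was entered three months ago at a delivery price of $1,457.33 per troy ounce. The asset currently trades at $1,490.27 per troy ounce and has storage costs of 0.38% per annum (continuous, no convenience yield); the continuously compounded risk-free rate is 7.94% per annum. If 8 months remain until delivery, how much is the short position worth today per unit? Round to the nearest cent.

-$111.86 per troy ounce

Current fair forward for the remaining 8 months: F = S·e^((r + u)·T), (r + u) = 0.0794 + 0.0038 = 0.0832
F = 1490.27 · e^(0.0832 × 8/12) = 1490.27 × 1.05703378 = 1575.2657
Value of long forward = (F − K)·e^(−rT) = (1575.2657 − 1457.33) · e^(−0.0794·8/12)
= 117.9357 × 0.94844324 = 111.86
Short position value = −(long value) = -$111.86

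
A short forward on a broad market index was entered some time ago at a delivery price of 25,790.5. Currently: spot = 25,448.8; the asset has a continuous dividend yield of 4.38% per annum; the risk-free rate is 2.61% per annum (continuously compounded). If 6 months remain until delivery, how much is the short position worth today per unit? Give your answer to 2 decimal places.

558.59

Current fair forward for the remaining 6 months: F = S·e^((r − q)·T), (r − q) = 0.0261 − 0.0438 = -0.0177
F = 25448.8 · e^(-0.0177 × 6/12) = 25448.8 × 0.99118905 = 25224.5719
Value of long forward = (F − K)·e^(−rT) = (25224.5719 − 25790.5) · e^(−0.0261·6/12)
= -565.9281 × 0.98703478 = -558.59
Short position value = −(long value) = 558.59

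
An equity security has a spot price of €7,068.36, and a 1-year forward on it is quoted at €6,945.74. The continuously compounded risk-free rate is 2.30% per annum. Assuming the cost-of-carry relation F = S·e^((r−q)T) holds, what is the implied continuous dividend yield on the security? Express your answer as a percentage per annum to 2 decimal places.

4.05%

From F = S·e^((r−q)T): (r − q) = ln(F/S)/T
ln(6945.74/7068.36) = ln(0.982652) = -0.017500
(r − q) = -0.017500 / (1) = -0.017500
q = r − ln(F/S)/T = 0.0230 + 0.017500 = 0.040500
q = 4.05%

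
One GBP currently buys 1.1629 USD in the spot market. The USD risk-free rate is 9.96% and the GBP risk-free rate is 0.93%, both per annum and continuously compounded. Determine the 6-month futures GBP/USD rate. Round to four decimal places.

F = S·e^((r_USD − r_GBP)T) = 1.1629 · e^((0.0996 − 0.0093) × 6/12)
= 1.1629 · e^0.045150 = 1.1629 × 1.046185
F = 1.2166 USD per GBP

1.2166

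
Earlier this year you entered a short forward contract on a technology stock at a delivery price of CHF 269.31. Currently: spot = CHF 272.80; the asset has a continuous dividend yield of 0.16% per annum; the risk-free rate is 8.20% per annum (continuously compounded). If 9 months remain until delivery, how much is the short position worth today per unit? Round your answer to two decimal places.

-CHF 19.23

Current fair forward for the remaining 9 months: F = S·e^((r − q)·T), (r − q) = 0.0820 − 0.0016 = 0.0804
F = 272.80 · e^(0.0804 × 9/12) = 272.80 × 1.062155 = 289.7559
Value of long forward = (F − K)·e^(−rT) = (289.7559 − 269.31) · e^(−0.0820·9/12)
= 20.4459 × 0.940353 = 19.23
Short position value = −(long value) = -CHF 19.23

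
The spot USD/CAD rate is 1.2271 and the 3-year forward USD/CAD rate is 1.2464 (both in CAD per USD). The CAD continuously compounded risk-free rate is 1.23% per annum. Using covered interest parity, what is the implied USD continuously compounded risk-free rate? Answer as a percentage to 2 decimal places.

F = S·e^((r_CAD − r_USD)T) ⇒ r_USD = r_CAD − ln(F/S)/T
ln(1.2464/1.2271) = 0.015606; /(3) = 0.005202
r_USD = 0.0123 − 0.005202 = 0.007098
r_USD = 0.71%

0.71%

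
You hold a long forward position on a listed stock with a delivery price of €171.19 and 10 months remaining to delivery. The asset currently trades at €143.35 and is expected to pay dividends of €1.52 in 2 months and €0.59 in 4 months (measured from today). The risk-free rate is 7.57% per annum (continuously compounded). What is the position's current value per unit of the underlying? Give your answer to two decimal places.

-€19.45

PV(remaining dividends) I = 1.52·e^(−0.0757·2/12) + 0.59·e^(−0.0757·4/12) = 2.0762
Current forward F = (S − I)·e^(rT) = (143.35 − 2.0762)·e^(0.0757·10/12) = 141.2738 × 1.065116 = 150.4730
Value (long) = (F − K)·e^(−rT) = (150.4730 − 171.19) × 0.938865 = -19.4505
Value = -€19.45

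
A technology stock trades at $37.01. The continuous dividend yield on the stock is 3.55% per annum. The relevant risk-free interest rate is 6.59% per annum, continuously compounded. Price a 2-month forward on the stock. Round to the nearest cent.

$37.20

F = S·e^((r − q)T) = 37.01 · e^((0.0659 − 0.0355) × 2/12)
= 37.01 · e^0.005067 = 37.01 × 1.005080
F = $37.20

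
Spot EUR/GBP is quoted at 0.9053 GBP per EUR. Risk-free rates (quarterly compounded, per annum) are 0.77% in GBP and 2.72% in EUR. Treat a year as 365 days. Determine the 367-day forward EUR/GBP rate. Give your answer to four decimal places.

By covered interest parity, F = S · (1+r_GBP/4)^(4T) / (1+r_EUR/4)^(4T)
= 0.9053 × 1.007765 / 1.027631 = 0.9053 × 0.980668
F = 0.8878 GBP per EUR

0.8878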